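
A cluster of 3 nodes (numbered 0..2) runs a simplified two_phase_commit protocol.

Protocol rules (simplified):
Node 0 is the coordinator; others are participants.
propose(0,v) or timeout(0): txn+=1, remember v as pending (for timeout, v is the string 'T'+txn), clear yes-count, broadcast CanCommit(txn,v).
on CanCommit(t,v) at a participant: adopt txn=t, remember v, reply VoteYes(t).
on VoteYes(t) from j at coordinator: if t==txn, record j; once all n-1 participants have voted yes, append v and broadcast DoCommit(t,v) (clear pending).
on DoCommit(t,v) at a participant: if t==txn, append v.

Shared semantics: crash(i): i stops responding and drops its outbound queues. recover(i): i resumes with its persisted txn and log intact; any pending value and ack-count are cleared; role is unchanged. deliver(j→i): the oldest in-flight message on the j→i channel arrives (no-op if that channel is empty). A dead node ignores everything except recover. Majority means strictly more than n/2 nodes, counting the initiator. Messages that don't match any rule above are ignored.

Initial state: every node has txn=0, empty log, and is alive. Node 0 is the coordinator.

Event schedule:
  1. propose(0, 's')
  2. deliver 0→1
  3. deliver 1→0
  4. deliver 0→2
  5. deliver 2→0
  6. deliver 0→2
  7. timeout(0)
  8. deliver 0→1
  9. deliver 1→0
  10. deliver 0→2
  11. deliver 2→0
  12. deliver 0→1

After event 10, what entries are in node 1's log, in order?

s

[1] propose(0,'s') → N0(coor t1 [-])
[2] deliver 0→1 → N1(part t1 [-])
[3] deliver 1→0 → ∅
[4] deliver 0→2 → N2(part t1 [-])
[5] deliver 2→0 → N0(coor t1 [s])
[6] deliver 0→2 → N2(part t1 [s])
[7] timeout(0) → N0(coor t2 [s])
[8] deliver 0→1 → N1(part t1 [s])
[9] deliver 1→0 → ∅
[10] deliver 0→2 → N2(part t2 [s])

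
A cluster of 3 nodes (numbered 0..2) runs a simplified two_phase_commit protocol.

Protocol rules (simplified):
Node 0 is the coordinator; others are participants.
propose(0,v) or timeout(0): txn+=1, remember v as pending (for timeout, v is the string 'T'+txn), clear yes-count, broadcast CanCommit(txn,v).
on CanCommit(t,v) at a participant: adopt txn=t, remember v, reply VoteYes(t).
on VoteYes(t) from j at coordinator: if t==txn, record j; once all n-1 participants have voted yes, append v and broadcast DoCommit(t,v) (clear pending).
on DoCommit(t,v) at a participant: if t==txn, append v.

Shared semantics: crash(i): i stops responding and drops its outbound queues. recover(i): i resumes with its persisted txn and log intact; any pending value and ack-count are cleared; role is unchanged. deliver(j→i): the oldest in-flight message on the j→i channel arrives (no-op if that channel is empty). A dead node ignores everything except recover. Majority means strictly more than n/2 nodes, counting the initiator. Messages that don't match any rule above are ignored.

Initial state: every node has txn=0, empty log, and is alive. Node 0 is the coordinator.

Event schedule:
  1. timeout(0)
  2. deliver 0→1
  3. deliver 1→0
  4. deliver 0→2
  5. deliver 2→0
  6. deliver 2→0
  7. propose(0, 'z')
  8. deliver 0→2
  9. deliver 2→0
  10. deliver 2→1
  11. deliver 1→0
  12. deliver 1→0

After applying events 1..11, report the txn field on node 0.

2

after 1 — timeout(0): n0:coor/t1/[-]
after 2 — deliver 0→1: n1:part/t1/[-]
after 3 — deliver 1→0: ·
after 4 — deliver 0→2: n2:part/t1/[-]
after 5 — deliver 2→0: n0:coor/t1/[T1]
after 6 — deliver 2→0: ·
after 7 — propose(0,'z'): n0:coor/t2/[T1]
after 8 — deliver 0→2: n2:part/t1/[T1]
after 9 — deliver 2→0: ·
after 10 — deliver 2→1: ·
after 11 — deliver 1→0: ·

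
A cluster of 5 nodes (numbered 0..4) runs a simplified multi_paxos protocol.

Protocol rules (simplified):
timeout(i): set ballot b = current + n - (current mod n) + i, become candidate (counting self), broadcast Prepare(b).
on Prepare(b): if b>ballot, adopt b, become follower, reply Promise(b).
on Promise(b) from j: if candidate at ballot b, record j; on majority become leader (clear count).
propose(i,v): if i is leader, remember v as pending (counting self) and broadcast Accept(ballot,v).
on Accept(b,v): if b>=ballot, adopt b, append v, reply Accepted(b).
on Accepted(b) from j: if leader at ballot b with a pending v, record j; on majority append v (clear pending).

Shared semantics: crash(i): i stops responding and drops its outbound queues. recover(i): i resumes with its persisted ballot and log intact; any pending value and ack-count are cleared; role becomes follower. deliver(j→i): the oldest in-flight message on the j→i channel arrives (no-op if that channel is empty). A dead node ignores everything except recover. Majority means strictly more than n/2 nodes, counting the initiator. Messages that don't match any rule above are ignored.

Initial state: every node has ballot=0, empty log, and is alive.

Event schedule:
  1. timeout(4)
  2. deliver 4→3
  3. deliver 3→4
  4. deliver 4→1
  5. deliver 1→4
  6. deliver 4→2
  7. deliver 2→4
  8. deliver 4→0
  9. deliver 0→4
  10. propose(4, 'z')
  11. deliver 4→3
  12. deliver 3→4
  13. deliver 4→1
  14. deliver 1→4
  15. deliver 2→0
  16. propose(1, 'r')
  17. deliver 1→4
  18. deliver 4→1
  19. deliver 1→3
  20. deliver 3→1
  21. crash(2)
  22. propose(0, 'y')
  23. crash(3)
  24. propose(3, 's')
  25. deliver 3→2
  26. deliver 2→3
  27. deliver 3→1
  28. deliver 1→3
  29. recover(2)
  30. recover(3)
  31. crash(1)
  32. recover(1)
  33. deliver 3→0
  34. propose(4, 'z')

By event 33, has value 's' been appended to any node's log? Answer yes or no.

no

after 1 — timeout(4): n4:cand/b9/[-]
after 2 — deliver 4→3: n3:foll/b9/[-]
after 3 — deliver 3→4: ·
after 4 — deliver 4→1: n1:foll/b9/[-]
after 5 — deliver 1→4: n4:lead/b9/[-]
after 6 — deliver 4→2: n2:foll/b9/[-]
after 7 — deliver 2→4: ·
after 8 — deliver 4→0: n0:foll/b9/[-]
after 9 — deliver 0→4: ·
after 10 — propose(4,'z'): ·
after 11 — deliver 4→3: n3:foll/b9/[z]
after 12 — deliver 3→4: ·
after 13 — deliver 4→1: n1:foll/b9/[z]
after 14 — deliver 1→4: n4:lead/b9/[z]
after 15 — deliver 2→0: ·
after 16 — propose(1,'r'): ·
after 17 — deliver 1→4: ·
after 18 — deliver 4→1: ·
after 19 — deliver 1→3: ·
after 20 — deliver 3→1: ·
after 21 — crash(2): n2:✗foll/b9/[-]
after 22 — propose(0,'y'): ·
after 23 — crash(3): n3:✗foll/b9/[z]
after 24 — propose(3,'s'): ·
after 25 — deliver 3→2: ·
after 26 — deliver 2→3: ·
after 27 — deliver 3→1: ·
after 28 — deliver 1→3: ·
after 29 — recover(2): n2:foll/b9/[-]
after 30 — recover(3): n3:foll/b9/[z]
after 31 — crash(1): n1:✗foll/b9/[z]
after 32 — recover(1): n1:foll/b9/[z]
after 33 — deliver 3→0: ·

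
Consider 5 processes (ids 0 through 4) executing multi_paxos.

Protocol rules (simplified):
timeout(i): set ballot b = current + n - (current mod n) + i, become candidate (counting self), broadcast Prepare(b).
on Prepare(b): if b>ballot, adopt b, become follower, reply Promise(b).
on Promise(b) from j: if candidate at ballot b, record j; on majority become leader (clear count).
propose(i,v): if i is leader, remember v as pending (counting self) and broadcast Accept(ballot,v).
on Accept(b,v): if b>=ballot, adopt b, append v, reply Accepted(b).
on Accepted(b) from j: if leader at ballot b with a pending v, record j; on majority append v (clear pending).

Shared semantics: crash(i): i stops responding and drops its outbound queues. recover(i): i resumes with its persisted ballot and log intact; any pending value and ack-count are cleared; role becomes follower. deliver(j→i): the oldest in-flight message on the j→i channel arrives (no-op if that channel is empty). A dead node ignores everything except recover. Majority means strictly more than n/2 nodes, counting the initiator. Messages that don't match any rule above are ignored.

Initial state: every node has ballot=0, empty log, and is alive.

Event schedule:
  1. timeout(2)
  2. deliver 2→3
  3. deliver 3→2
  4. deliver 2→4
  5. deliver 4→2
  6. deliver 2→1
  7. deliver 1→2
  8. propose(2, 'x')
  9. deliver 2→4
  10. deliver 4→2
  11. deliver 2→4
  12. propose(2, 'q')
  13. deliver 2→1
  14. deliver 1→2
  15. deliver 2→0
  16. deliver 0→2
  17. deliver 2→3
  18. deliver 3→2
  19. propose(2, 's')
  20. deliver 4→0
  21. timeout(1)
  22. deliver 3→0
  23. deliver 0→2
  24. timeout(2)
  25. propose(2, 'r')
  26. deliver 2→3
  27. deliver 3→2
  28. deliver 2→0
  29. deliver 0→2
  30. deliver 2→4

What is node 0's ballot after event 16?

7

step 1 timeout(2): 2={cand,b=7,log=-}
step 2 deliver 2→3: 3={foll,b=7,log=-}
step 3 deliver 3→2: —
step 4 deliver 2→4: 4={foll,b=7,log=-}
step 5 deliver 4→2: 2={lead,b=7,log=-}
step 6 deliver 2→1: 1={foll,b=7,log=-}
step 7 deliver 1→2: —
step 8 propose(2,'x'): —
step 9 deliver 2→4: 4={foll,b=7,log=x}
step 10 deliver 4→2: —
step 11 deliver 2→4: —
step 12 propose(2,'q'): —
step 13 deliver 2→1: 1={foll,b=7,log=x}
step 14 deliver 1→2: —
step 15 deliver 2→0: 0={foll,b=7,log=-}
step 16 deliver 0→2: —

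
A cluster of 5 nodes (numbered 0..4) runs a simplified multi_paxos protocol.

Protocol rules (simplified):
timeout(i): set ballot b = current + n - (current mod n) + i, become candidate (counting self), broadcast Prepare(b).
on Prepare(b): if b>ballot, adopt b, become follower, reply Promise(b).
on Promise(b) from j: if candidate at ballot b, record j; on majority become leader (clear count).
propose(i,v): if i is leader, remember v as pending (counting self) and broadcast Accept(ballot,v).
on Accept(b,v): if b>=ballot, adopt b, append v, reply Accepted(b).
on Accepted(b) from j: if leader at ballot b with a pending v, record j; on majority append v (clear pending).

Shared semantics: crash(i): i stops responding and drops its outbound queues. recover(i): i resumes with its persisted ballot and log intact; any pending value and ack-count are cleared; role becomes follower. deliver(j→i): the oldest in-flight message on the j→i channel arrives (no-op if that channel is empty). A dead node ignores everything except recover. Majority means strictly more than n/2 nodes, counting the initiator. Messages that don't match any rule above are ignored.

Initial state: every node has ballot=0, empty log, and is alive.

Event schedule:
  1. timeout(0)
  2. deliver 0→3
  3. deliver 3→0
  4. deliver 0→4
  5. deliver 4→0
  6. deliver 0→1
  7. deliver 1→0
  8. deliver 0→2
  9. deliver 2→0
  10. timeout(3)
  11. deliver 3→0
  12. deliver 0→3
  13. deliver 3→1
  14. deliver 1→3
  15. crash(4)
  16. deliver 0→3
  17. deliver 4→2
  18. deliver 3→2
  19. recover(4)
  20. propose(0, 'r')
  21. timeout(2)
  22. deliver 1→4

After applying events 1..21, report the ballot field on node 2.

17

1. timeout(0):  <0:cand b5 ->
2. deliver 0→3:  <3:foll b5 ->
3. deliver 3→0:  nop
4. deliver 0→4:  <4:foll b5 ->
5. deliver 4→0:  <0:lead b5 ->
6. deliver 0→1:  <1:foll b5 ->
7. deliver 1→0:  nop
8. deliver 0→2:  <2:foll b5 ->
9. deliver 2→0:  nop
10. timeout(3):  <3:cand b13 ->
11. deliver 3→0:  <0:foll b13 ->
12. deliver 0→3:  nop
13. deliver 3→1:  <1:foll b13 ->
14. deliver 1→3:  <3:lead b13 ->
15. crash(4):  <4:✗foll b5 ->
16. deliver 0→3:  nop
17. deliver 4→2:  nop
18. deliver 3→2:  <2:foll b13 ->
19. recover(4):  <4:foll b5 ->
20. propose(0,'r'):  nop
21. timeout(2):  <2:cand b17 ->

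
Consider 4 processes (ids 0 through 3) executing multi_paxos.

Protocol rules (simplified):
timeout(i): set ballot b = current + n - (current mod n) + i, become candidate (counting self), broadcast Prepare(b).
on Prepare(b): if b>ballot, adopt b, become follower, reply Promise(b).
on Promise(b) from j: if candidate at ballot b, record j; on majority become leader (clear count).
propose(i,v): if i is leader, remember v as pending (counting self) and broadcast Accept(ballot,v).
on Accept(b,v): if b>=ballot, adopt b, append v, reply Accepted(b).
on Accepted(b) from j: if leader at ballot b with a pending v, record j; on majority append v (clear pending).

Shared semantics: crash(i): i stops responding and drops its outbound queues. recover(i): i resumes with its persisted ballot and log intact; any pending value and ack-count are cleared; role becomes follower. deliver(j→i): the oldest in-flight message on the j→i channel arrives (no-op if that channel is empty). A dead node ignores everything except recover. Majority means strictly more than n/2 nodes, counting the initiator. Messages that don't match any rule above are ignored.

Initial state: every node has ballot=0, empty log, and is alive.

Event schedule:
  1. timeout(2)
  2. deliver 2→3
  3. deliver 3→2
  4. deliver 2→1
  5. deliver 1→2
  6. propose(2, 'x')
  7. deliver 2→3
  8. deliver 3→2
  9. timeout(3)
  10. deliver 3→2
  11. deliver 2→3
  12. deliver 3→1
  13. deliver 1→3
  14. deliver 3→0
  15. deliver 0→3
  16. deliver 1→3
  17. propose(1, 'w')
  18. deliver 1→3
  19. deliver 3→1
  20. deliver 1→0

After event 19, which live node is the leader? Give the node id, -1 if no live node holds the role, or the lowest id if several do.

3

1. timeout(2):  <2:cand b6 ->
2. deliver 2→3:  <3:foll b6 ->
3. deliver 3→2:  nop
4. deliver 2→1:  <1:foll b6 ->
5. deliver 1→2:  <2:lead b6 ->
6. propose(2,'x'):  nop
7. deliver 2→3:  <3:foll b6 x>
8. deliver 3→2:  nop
9. timeout(3):  <3:cand b11 x>
10. deliver 3→2:  <2:foll b11 ->
11. deliver 2→3:  nop
12. deliver 3→1:  <1:foll b11 ->
13. deliver 1→3:  <3:lead b11 x>
14. deliver 3→0:  <0:foll b11 ->
15. deliver 0→3:  nop
16. deliver 1→3:  nop
17. propose(1,'w'):  nop
18. deliver 1→3:  nop
19. deliver 3→1:  nop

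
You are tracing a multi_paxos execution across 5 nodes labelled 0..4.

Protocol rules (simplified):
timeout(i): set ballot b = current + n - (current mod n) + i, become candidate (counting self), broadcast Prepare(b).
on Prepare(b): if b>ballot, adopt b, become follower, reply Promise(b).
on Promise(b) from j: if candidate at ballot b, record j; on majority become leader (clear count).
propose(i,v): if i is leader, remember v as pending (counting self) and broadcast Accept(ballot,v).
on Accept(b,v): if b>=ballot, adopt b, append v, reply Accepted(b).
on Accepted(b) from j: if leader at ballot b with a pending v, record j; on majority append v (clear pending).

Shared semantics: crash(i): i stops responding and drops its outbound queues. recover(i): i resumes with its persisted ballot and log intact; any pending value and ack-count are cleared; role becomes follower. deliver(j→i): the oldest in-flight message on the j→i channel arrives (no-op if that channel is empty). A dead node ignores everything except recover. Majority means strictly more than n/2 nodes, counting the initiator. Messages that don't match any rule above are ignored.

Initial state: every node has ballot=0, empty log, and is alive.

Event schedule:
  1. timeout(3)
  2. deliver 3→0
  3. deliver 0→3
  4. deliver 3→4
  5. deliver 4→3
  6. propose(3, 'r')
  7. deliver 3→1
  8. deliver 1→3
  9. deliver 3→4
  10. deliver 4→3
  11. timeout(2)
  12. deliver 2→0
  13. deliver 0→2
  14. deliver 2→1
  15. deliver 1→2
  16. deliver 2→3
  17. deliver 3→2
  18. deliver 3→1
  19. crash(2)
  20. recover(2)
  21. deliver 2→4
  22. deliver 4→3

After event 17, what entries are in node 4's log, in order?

r

step 1 timeout(3): 3={cand,b=8,log=-}
step 2 deliver 3→0: 0={foll,b=8,log=-}
step 3 deliver 0→3: —
step 4 deliver 3→4: 4={foll,b=8,log=-}
step 5 deliver 4→3: 3={lead,b=8,log=-}
step 6 propose(3,'r'): —
step 7 deliver 3→1: 1={foll,b=8,log=-}
step 8 deliver 1→3: —
step 9 deliver 3→4: 4={foll,b=8,log=r}
step 10 deliver 4→3: —
step 11 timeout(2): 2={cand,b=7,log=-}
step 12 deliver 2→0: —
step 13 deliver 0→2: —
step 14 deliver 2→1: —
step 15 deliver 1→2: —
step 16 deliver 2→3: —
step 17 deliver 3→2: 2={foll,b=8,log=-}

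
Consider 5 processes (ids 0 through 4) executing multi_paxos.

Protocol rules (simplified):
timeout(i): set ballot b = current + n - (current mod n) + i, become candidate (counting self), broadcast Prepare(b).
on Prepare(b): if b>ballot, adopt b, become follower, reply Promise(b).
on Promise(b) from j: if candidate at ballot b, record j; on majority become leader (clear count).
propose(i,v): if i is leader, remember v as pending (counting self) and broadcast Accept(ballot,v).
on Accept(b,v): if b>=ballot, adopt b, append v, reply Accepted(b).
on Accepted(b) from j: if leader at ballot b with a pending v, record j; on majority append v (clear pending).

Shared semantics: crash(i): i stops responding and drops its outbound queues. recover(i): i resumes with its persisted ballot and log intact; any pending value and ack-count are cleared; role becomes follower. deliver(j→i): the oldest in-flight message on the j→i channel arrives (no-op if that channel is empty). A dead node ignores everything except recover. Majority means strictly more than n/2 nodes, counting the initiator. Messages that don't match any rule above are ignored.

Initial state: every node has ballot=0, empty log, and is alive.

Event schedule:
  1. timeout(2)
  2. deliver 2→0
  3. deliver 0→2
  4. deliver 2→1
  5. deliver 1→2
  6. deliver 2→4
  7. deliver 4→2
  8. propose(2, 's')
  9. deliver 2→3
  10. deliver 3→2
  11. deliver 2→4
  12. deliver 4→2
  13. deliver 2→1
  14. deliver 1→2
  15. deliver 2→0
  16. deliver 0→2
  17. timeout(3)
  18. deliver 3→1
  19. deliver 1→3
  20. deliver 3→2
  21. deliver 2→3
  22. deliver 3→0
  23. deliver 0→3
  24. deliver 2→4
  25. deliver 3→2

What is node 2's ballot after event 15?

7

step 1 timeout(2): 2={cand,b=7,log=-}
step 2 deliver 2→0: 0={foll,b=7,log=-}
step 3 deliver 0→2: —
step 4 deliver 2→1: 1={foll,b=7,log=-}
step 5 deliver 1→2: 2={lead,b=7,log=-}
step 6 deliver 2→4: 4={foll,b=7,log=-}
step 7 deliver 4→2: —
step 8 propose(2,'s'): —
step 9 deliver 2→3: 3={foll,b=7,log=-}
step 10 deliver 3→2: —
step 11 deliver 2→4: 4={foll,b=7,log=s}
step 12 deliver 4→2: —
step 13 deliver 2→1: 1={foll,b=7,log=s}
step 14 deliver 1→2: 2={lead,b=7,log=s}
step 15 deliver 2→0: 0={foll,b=7,log=s}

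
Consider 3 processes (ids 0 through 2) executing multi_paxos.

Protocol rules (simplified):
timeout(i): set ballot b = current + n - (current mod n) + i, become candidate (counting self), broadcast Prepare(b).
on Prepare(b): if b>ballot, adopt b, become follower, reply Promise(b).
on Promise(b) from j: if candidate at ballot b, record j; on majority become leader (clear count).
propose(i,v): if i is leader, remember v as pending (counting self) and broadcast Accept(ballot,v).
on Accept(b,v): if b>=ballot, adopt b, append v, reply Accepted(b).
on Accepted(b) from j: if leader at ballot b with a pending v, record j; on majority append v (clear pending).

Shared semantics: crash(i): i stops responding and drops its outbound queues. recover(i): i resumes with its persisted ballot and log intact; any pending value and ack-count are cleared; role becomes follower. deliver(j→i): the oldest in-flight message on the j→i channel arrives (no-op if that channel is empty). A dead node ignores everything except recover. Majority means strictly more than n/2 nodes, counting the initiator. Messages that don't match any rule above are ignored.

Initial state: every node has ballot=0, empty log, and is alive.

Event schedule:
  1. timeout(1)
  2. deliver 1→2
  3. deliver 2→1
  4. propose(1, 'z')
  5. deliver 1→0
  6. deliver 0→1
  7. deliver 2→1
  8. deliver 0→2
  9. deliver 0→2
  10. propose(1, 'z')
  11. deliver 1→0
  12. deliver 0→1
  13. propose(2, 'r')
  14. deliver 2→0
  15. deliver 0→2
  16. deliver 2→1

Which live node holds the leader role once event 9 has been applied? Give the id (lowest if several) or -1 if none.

e1 timeout(1): 1[cand,b=4,-]
e2 deliver 1→2: 2[foll,b=4,-]
e3 deliver 2→1: 1[lead,b=4,-]
e4 propose(1,'z'): ·
e5 deliver 1→0: 0[foll,b=4,-]
e6 deliver 0→1: ·
e7 deliver 2→1: ·
e8 deliver 0→2: ·
e9 deliver 0→2: ·

1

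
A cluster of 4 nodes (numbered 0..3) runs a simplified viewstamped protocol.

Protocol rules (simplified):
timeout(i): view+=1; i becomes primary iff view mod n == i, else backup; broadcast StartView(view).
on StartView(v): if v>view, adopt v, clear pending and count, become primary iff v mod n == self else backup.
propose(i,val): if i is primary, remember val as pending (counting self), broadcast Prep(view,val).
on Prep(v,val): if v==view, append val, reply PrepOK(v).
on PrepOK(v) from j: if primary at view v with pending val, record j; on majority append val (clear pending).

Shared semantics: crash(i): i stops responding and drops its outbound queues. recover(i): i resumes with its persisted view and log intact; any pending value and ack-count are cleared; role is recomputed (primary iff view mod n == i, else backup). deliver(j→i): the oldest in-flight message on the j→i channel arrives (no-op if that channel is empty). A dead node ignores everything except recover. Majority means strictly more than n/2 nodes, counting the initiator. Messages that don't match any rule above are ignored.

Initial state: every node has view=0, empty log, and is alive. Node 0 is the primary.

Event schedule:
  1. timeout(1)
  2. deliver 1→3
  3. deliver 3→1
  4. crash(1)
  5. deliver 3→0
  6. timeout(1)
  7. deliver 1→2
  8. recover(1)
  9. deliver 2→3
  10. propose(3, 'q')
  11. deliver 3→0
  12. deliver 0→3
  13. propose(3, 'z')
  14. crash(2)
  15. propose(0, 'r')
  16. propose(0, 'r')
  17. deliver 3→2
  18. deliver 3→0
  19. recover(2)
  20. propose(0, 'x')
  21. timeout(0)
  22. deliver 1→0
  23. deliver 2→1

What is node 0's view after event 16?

[1] timeout(1) → N1(prim v1 [-])
[2] deliver 1→3 → N3(back v1 [-])
[3] deliver 3→1 → ∅
[4] crash(1) → N1(✗prim v1 [-])
[5] deliver 3→0 → ∅
[6] timeout(1) → ∅
[7] deliver 1→2 → ∅
[8] recover(1) → N1(prim v1 [-])
[9] deliver 2→3 → ∅
[10] propose(3,'q') → ∅
[11] deliver 3→0 → ∅
[12] deliver 0→3 → ∅
[13] propose(3,'z') → ∅
[14] crash(2) → N2(✗back v0 [-])
[15] propose(0,'r') → ∅
[16] propose(0,'r') → ∅

0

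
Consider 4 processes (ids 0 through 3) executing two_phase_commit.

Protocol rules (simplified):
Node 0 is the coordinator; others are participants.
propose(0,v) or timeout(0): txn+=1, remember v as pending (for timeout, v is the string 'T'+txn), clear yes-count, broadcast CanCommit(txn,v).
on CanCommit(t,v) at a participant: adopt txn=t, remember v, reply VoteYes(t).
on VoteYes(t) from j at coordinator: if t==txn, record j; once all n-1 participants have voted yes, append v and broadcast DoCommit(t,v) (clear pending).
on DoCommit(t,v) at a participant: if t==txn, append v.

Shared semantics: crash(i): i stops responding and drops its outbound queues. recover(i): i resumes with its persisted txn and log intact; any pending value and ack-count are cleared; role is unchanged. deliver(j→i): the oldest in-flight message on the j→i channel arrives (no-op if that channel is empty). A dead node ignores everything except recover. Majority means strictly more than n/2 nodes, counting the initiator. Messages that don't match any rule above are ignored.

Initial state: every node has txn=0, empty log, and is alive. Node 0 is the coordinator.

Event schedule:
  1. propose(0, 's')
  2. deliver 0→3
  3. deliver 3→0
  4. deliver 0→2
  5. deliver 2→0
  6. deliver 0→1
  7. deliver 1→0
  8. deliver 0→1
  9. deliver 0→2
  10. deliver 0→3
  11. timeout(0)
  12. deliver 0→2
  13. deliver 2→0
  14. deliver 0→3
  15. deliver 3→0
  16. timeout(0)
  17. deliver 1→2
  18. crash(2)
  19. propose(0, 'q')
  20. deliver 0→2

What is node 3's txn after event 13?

1

1. propose(0,'s'):  <0:coor t1 ->
2. deliver 0→3:  <3:part t1 ->
3. deliver 3→0:  nop
4. deliver 0→2:  <2:part t1 ->
5. deliver 2→0:  nop
6. deliver 0→1:  <1:part t1 ->
7. deliver 1→0:  <0:coor t1 s>
8. deliver 0→1:  <1:part t1 s>
9. deliver 0→2:  <2:part t1 s>
10. deliver 0→3:  <3:part t1 s>
11. timeout(0):  <0:coor t2 s>
12. deliver 0→2:  <2:part t2 s>
13. deliver 2→0:  nop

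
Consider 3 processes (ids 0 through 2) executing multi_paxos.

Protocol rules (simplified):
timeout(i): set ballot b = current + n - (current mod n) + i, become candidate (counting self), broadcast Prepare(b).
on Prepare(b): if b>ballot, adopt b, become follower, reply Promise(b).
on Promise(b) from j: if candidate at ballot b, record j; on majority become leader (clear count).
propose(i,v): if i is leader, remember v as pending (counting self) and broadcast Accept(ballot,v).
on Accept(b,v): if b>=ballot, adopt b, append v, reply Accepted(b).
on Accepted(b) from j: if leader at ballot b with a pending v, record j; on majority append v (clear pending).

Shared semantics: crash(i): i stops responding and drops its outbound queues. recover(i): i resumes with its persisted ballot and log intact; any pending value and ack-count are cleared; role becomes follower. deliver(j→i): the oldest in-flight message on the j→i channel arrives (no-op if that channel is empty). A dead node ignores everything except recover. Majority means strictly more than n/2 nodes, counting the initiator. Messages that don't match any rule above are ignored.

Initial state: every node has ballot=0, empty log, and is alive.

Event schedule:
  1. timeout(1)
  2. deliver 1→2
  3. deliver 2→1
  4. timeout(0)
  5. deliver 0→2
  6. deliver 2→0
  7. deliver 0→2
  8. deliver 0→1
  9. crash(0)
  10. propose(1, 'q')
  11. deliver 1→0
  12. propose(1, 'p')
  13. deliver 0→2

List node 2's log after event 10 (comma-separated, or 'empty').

1. timeout(1):  <1:cand b4 ->
2. deliver 1→2:  <2:foll b4 ->
3. deliver 2→1:  <1:lead b4 ->
4. timeout(0):  <0:cand b3 ->
5. deliver 0→2:  nop
6. deliver 2→0:  nop
7. deliver 0→2:  nop
8. deliver 0→1:  nop
9. crash(0):  <0:✗cand b3 ->
10. propose(1,'q'):  nop

empty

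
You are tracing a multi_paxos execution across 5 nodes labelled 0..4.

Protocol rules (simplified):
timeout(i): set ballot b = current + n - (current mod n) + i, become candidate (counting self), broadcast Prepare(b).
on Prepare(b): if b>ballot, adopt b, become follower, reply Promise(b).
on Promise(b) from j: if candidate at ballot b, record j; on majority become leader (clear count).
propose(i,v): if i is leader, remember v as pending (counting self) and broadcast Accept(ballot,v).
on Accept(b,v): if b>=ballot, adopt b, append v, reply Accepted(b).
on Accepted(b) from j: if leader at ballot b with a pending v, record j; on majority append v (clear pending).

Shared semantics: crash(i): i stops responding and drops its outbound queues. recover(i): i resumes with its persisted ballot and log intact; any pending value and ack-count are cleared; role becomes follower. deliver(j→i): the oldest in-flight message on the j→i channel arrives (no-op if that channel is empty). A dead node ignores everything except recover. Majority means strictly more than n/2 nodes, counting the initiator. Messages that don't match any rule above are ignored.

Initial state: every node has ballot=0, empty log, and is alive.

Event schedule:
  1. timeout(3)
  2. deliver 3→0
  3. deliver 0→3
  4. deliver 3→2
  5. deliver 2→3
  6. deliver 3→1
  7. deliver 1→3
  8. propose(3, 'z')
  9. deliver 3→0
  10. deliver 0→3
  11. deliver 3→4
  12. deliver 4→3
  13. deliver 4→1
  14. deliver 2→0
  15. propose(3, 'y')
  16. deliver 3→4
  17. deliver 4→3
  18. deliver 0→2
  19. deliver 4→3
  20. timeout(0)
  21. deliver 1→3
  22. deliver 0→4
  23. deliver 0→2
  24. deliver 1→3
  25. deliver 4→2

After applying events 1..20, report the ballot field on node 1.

8

1. timeout(3):  <3:cand b8 ->
2. deliver 3→0:  <0:foll b8 ->
3. deliver 0→3:  nop
4. deliver 3→2:  <2:foll b8 ->
5. deliver 2→3:  <3:lead b8 ->
6. deliver 3→1:  <1:foll b8 ->
7. deliver 1→3:  nop
8. propose(3,'z'):  nop
9. deliver 3→0:  <0:foll b8 z>
10. deliver 0→3:  nop
11. deliver 3→4:  <4:foll b8 ->
12. deliver 4→3:  nop
13. deliver 4→1:  nop
14. deliver 2→0:  nop
15. propose(3,'y'):  nop
16. deliver 3→4:  <4:foll b8 z>
17. deliver 4→3:  nop
18. deliver 0→2:  nop
19. deliver 4→3:  nop
20. timeout(0):  <0:cand b10 z>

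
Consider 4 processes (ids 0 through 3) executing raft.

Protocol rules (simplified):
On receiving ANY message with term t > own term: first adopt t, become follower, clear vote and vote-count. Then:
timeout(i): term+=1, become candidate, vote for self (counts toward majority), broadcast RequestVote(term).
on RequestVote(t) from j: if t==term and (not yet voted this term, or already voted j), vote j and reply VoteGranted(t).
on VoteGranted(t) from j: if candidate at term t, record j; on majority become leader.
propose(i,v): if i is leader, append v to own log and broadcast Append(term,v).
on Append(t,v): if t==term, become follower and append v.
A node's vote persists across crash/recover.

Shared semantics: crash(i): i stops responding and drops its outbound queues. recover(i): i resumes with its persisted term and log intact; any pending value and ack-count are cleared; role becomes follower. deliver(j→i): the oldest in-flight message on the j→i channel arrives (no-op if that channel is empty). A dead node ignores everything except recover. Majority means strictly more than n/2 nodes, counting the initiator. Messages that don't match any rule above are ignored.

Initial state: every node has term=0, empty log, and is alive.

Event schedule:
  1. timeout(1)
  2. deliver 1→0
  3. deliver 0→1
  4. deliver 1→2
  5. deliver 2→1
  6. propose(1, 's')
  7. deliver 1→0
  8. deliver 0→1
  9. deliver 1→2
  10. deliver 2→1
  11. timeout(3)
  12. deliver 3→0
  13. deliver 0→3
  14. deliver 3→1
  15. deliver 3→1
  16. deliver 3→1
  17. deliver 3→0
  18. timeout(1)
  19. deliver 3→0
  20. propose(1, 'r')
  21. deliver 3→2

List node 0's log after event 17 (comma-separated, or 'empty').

e1 timeout(1): 1[cand,t=1,-]
e2 deliver 1→0: 0[foll,t=1,-]
e3 deliver 0→1: ·
e4 deliver 1→2: 2[foll,t=1,-]
e5 deliver 2→1: 1[lead,t=1,-]
e6 propose(1,'s'): 1[lead,t=1,s]
e7 deliver 1→0: 0[foll,t=1,s]
e8 deliver 0→1: ·
e9 deliver 1→2: 2[foll,t=1,s]
e10 deliver 2→1: ·
e11 timeout(3): 3[cand,t=1,-]
e12 deliver 3→0: ·
e13 deliver 0→3: ·
e14 deliver 3→1: ·
e15 deliver 3→1: ·
e16 deliver 3→1: ·
e17 deliver 3→0: ·

s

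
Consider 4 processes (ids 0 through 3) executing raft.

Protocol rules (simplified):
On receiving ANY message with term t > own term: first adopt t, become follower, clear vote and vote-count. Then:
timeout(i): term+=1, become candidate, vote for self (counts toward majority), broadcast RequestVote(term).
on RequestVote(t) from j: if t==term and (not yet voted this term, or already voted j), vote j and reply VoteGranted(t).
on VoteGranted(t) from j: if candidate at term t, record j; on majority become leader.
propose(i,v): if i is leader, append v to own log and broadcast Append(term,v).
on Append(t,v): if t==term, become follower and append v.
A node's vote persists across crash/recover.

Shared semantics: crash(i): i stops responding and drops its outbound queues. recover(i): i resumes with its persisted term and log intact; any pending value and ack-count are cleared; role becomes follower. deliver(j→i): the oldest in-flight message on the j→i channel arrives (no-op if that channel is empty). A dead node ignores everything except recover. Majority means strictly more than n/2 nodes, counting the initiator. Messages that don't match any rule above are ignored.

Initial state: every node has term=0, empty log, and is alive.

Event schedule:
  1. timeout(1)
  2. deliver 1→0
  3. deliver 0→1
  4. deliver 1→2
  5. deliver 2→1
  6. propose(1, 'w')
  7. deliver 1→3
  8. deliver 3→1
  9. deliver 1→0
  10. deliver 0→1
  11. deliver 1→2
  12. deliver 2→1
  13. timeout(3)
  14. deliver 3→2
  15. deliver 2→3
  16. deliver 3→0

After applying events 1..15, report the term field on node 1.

step 1 timeout(1): 1={cand,t=1,log=-}
step 2 deliver 1→0: 0={foll,t=1,log=-}
step 3 deliver 0→1: —
step 4 deliver 1→2: 2={foll,t=1,log=-}
step 5 deliver 2→1: 1={lead,t=1,log=-}
step 6 propose(1,'w'): 1={lead,t=1,log=w}
step 7 deliver 1→3: 3={foll,t=1,log=-}
step 8 deliver 3→1: —
step 9 deliver 1→0: 0={foll,t=1,log=w}
step 10 deliver 0→1: —
step 11 deliver 1→2: 2={foll,t=1,log=w}
step 12 deliver 2→1: —
step 13 timeout(3): 3={cand,t=2,log=-}
step 14 deliver 3→2: 2={foll,t=2,log=w}
step 15 deliver 2→3: —

1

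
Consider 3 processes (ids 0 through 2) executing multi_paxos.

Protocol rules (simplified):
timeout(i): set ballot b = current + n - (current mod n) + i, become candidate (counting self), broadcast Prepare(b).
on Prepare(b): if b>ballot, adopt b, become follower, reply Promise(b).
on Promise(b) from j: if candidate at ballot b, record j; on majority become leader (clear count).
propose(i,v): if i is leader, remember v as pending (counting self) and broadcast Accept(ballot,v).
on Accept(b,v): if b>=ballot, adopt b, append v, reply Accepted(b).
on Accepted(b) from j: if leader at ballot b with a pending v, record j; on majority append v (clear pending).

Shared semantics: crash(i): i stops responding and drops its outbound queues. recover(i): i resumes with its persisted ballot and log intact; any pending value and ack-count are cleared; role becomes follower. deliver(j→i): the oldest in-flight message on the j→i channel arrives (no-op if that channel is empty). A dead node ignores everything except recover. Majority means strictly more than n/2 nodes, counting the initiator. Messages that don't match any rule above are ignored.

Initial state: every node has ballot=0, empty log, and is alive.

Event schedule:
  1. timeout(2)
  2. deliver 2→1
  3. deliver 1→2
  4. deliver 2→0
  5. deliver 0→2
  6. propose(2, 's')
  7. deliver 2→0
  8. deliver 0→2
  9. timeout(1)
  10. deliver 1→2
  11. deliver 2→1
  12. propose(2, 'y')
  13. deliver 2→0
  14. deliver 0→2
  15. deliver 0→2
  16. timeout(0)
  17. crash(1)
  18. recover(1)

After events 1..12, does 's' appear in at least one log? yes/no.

yes

[1] timeout(2) → N2(cand b5 [-])
[2] deliver 2→1 → N1(foll b5 [-])
[3] deliver 1→2 → N2(lead b5 [-])
[4] deliver 2→0 → N0(foll b5 [-])
[5] deliver 0→2 → ∅
[6] propose(2,'s') → ∅
[7] deliver 2→0 → N0(foll b5 [s])
[8] deliver 0→2 → N2(lead b5 [s])
[9] timeout(1) → N1(cand b7 [-])
[10] deliver 1→2 → N2(foll b7 [s])
[11] deliver 2→1 → ∅
[12] propose(2,'y') → ∅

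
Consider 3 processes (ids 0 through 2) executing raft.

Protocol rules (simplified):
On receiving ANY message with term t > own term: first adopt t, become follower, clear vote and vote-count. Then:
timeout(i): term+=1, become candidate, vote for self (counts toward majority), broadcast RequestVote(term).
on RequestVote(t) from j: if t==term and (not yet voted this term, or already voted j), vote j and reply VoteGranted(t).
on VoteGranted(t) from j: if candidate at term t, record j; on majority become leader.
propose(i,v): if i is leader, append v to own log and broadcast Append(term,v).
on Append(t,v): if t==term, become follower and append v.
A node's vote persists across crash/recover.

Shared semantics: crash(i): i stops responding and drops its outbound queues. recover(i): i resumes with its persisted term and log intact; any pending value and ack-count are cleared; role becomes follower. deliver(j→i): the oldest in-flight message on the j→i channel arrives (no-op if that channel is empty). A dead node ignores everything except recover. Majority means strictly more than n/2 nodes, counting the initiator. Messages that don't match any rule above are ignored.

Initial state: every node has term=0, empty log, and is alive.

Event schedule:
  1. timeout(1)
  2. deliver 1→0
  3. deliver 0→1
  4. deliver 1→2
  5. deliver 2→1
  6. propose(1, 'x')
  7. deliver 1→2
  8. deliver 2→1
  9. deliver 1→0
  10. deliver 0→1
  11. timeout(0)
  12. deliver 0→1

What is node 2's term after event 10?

[1] timeout(1) → N1(cand t1 [-])
[2] deliver 1→0 → N0(foll t1 [-])
[3] deliver 0→1 → N1(lead t1 [-])
[4] deliver 1→2 → N2(foll t1 [-])
[5] deliver 2→1 → ∅
[6] propose(1,'x') → N1(lead t1 [x])
[7] deliver 1→2 → N2(foll t1 [x])
[8] deliver 2→1 → ∅
[9] deliver 1→0 → N0(foll t1 [x])
[10] deliver 0→1 → ∅

1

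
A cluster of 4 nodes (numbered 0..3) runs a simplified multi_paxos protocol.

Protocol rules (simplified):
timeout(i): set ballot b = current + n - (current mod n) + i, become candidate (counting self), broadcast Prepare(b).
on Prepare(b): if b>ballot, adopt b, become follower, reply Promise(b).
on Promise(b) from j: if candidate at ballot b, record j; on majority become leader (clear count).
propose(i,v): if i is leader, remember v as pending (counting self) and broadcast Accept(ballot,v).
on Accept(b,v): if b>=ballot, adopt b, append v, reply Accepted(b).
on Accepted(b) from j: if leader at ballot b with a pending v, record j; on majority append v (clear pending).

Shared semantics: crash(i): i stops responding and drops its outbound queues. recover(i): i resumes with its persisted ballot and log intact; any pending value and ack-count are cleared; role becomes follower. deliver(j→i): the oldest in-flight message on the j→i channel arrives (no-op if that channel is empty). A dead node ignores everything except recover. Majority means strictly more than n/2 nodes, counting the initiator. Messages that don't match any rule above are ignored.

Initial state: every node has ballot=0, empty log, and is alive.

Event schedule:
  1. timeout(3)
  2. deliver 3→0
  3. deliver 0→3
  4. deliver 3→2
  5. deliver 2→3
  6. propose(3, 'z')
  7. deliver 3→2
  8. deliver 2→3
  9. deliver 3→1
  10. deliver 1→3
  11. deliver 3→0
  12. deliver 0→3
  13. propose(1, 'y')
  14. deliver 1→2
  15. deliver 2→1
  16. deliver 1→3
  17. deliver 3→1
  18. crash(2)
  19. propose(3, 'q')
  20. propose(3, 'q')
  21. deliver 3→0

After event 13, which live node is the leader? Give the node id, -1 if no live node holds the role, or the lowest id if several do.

1. timeout(3):  <3:cand b7 ->
2. deliver 3→0:  <0:foll b7 ->
3. deliver 0→3:  nop
4. deliver 3→2:  <2:foll b7 ->
5. deliver 2→3:  <3:lead b7 ->
6. propose(3,'z'):  nop
7. deliver 3→2:  <2:foll b7 z>
8. deliver 2→3:  nop
9. deliver 3→1:  <1:foll b7 ->
10. deliver 1→3:  nop
11. deliver 3→0:  <0:foll b7 z>
12. deliver 0→3:  <3:lead b7 z>
13. propose(1,'y'):  nop

3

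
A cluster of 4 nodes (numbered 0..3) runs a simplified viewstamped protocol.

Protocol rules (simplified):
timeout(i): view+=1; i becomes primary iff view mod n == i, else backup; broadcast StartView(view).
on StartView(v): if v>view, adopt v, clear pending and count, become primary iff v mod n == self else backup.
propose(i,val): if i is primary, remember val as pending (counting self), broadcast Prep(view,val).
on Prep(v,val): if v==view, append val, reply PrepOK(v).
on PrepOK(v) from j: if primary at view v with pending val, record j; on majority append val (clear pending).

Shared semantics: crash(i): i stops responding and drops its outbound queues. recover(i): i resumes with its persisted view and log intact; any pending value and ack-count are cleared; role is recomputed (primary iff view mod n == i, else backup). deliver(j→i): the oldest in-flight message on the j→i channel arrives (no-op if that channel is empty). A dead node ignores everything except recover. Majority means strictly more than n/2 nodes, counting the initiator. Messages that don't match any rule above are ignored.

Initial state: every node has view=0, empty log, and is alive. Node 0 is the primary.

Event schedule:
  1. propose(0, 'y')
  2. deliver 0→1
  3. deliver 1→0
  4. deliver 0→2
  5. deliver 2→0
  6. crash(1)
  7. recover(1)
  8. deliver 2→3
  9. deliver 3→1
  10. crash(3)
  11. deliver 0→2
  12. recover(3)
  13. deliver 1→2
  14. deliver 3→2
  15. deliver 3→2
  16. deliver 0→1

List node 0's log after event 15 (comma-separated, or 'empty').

after 1 — propose(0,'y'): ·
after 2 — deliver 0→1: n1:back/v0/[y]
after 3 — deliver 1→0: ·
after 4 — deliver 0→2: n2:back/v0/[y]
after 5 — deliver 2→0: n0:prim/v0/[y]
after 6 — crash(1): n1:✗back/v0/[y]
after 7 — recover(1): n1:back/v0/[y]
after 8 — deliver 2→3: ·
after 9 — deliver 3→1: ·
after 10 — crash(3): n3:✗back/v0/[-]
after 11 — deliver 0→2: ·
after 12 — recover(3): n3:back/v0/[-]
after 13 — deliver 1→2: ·
after 14 — deliver 3→2: ·
after 15 — deliver 3→2: ·

y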